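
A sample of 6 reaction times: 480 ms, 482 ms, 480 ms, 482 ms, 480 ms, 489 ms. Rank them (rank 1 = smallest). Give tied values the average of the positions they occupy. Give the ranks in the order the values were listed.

Sorted (ascending): 480, 480, 480, 482, 482, 489
The 3 values of 480 occupy positions 1–3 → average rank 2.
The 2 values of 482 occupy positions 4–5 → average rank (4+5)/2 = 4.5.

2, 4.5, 2, 4.5, 2, 6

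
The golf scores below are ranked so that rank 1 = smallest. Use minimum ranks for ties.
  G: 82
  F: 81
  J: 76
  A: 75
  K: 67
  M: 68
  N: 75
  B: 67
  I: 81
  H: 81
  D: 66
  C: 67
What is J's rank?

Sorted (ascending): 66, 67, 67, 67, 68, 75, 75, 76, 81, 81, 81, 82
The 3 values of 67 occupy positions 2–4 → each gets rank 2.
The 2 values of 75 occupy positions 6–7 → each gets rank 6.
The 3 values of 81 occupy positions 9–11 → each gets rank 9.
J has value 76 → rank 8.

8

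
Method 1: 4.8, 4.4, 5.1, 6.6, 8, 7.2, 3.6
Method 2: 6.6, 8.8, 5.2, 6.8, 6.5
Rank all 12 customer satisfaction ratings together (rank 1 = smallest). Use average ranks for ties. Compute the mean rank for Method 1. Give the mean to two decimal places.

Sorted (ascending): 3.6, 4.4, 4.8, 5.1, 5.2, 6.5, 6.6, 6.6, 6.8, 7.2, 8, 8.8
The 2 values of 6.6 occupy positions 7–8 → average rank (7+8)/2 = 7.5.
Method 1 values → pooled ranks: 4.8→3, 4.4→2, 5.1→4, 6.6→7.5, 8→11, 7.2→10, 3.6→1
Mean rank = (3 + 2 + 4 + 7.5 + 11 + 10 + 1) / 7 = 5.50

5.50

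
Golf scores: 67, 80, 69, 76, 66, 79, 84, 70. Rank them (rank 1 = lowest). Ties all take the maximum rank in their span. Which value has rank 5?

Sorted (ascending): 66, 67, 69, 70, 76, 79, 80, 84
No ties — each value takes its position as its rank.
Rank 5 → value 76.

76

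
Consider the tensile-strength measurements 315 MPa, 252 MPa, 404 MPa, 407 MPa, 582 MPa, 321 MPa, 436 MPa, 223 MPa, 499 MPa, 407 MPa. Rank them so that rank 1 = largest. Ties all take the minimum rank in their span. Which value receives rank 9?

252

Sorted (descending): 582, 499, 436, 407, 407, 404, 321, 315, 252, 223
The 2 values of 407 occupy positions 4–5 → each gets rank 4.
Rank 9 → value 252.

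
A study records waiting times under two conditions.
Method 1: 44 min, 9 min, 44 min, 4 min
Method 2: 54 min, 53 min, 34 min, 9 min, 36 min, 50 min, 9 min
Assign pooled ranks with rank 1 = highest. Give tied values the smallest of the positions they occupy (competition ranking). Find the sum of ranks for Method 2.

35

Sorted (descending): 54, 53, 50, 44, 44, 36, 34, 9, 9, 9, 4
The 2 values of 44 occupy positions 4–5 → each gets rank 4.
The 3 values of 9 occupy positions 8–10 → each gets rank 8.
Method 2 values → pooled ranks: 54→1, 53→2, 34→7, 9→8, 36→6, 50→3, 9→8
Rank sum = 1 + 2 + 7 + 8 + 6 + 3 + 8 = 35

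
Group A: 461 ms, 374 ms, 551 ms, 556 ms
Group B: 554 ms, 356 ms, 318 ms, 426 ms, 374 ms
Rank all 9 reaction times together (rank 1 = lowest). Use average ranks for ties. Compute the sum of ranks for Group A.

25.5

Sorted (ascending): 318, 356, 374, 374, 426, 461, 551, 554, 556
The 2 values of 374 occupy positions 3–4 → average rank (3+4)/2 = 3.5.
Group A values → pooled ranks: 461→6, 374→3.5, 551→7, 556→9
Rank sum = 6 + 3.5 + 7 + 9 = 25.5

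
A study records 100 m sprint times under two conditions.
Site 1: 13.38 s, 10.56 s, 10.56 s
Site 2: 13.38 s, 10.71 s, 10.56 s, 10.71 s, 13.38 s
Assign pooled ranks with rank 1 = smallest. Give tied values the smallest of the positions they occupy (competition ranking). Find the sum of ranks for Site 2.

Sorted (ascending): 10.56, 10.56, 10.56, 10.71, 10.71, 13.38, 13.38, 13.38
The 3 values of 10.56 occupy positions 1–3 → each gets rank 1.
The 2 values of 10.71 occupy positions 4–5 → each gets rank 4.
The 3 values of 13.38 occupy positions 6–8 → each gets rank 6.
Site 2 values → pooled ranks: 13.38→6, 10.71→4, 10.56→1, 10.71→4, 13.38→6
Rank sum = 6 + 4 + 1 + 4 + 6 = 21

21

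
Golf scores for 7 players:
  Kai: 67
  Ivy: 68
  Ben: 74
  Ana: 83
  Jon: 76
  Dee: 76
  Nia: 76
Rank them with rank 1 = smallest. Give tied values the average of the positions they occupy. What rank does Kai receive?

Sorted (ascending): 67, 68, 74, 76, 76, 76, 83
The 3 values of 76 occupy positions 4–6 → average rank 5.
Kai has value 67 → rank 1.

1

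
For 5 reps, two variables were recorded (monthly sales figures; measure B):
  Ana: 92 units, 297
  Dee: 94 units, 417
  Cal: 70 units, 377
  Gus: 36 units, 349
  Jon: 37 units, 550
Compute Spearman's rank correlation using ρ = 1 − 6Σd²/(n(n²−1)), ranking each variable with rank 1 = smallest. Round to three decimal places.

0.000

Ranks of variable 1: 4, 5, 3, 1, 2
Ranks of variable 2: 1, 4, 3, 2, 5
d = r₁ − r₂: 3, 1, 0, -1, -3
d²: 9, 1, 0, 1, 9; Σd² = 20
ρ = 1 − 6·20/(5·24) = 1 − 120/120 = 0.000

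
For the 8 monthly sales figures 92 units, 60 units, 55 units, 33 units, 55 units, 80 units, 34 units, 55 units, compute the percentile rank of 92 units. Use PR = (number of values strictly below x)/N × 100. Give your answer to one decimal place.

87.5

N = 8.
Strictly below 92: 7. Equal to 92: 1.
PR = 7/8 × 100 = 87.5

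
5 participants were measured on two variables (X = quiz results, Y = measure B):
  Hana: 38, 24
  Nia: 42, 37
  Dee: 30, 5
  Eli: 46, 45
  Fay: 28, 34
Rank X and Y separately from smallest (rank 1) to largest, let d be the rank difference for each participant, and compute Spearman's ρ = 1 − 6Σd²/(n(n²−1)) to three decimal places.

Ranks of variable 1: 3, 4, 2, 5, 1
Ranks of variable 2: 2, 4, 1, 5, 3
d = r₁ − r₂: 1, 0, 1, 0, -2
d²: 1, 0, 1, 0, 4; Σd² = 6
ρ = 1 − 6·6/(5·24) = 1 − 36/120 = 0.700

0.700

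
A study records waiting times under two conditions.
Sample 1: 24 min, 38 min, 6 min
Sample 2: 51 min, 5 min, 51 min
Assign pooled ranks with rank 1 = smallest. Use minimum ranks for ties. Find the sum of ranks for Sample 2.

11

Sorted (ascending): 5, 6, 24, 38, 51, 51
The 2 values of 51 occupy positions 5–6 → each gets rank 5.
Sample 2 values → pooled ranks: 51→5, 5→1, 51→5
Rank sum = 5 + 1 + 5 = 11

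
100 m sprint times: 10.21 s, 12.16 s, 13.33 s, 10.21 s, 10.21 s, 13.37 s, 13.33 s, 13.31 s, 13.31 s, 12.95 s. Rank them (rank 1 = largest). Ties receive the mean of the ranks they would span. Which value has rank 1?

Sorted (descending): 13.37, 13.33, 13.33, 13.31, 13.31, 12.95, 12.16, 10.21, 10.21, 10.21
The 2 values of 13.33 occupy positions 2–3 → average rank (2+3)/2 = 2.5.
The 2 values of 13.31 occupy positions 4–5 → average rank (4+5)/2 = 4.5.
The 3 values of 10.21 occupy positions 8–10 → average rank 9.
Rank 1 → value 13.37.

13.37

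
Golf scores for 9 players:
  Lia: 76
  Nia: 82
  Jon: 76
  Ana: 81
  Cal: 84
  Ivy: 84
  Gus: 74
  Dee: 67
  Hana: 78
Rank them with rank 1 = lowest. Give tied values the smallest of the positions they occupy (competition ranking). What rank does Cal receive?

Sorted (ascending): 67, 74, 76, 76, 78, 81, 82, 84, 84
The 2 values of 76 occupy positions 3–4 → each gets rank 3.
The 2 values of 84 occupy positions 8–9 → each gets rank 8.
Cal has value 84 → rank 8.

8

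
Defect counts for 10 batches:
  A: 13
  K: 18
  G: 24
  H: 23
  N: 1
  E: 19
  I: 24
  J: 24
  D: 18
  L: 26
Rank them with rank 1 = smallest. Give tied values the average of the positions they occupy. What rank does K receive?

3.5

Sorted (ascending): 1, 13, 18, 18, 19, 23, 24, 24, 24, 26
The 2 values of 18 occupy positions 3–4 → average rank (3+4)/2 = 3.5.
The 3 values of 24 occupy positions 7–9 → average rank 8.
K has value 18 → rank 3.5.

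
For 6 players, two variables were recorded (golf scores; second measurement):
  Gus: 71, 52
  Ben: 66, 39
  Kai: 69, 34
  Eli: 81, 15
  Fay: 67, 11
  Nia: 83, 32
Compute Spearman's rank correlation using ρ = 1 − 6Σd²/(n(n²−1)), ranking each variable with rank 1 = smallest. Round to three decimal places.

-0.143

Ranks of variable 1: 4, 1, 3, 5, 2, 6
Ranks of variable 2: 6, 5, 4, 2, 1, 3
d = r₁ − r₂: -2, -4, -1, 3, 1, 3
d²: 4, 16, 1, 9, 1, 9; Σd² = 40
ρ = 1 − 6·40/(6·35) = 1 − 240/210 = -0.143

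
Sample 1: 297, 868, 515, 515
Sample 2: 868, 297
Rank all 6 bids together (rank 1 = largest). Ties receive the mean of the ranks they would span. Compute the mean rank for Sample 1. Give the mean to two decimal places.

3.50

Sorted (descending): 868, 868, 515, 515, 297, 297
The 2 values of 868 occupy positions 1–2 → average rank (1+2)/2 = 1.5.
The 2 values of 515 occupy positions 3–4 → average rank (3+4)/2 = 3.5.
The 2 values of 297 occupy positions 5–6 → average rank (5+6)/2 = 5.5.
Sample 1 values → pooled ranks: 297→5.5, 868→1.5, 515→3.5, 515→3.5
Mean rank = (5.5 + 1.5 + 3.5 + 3.5) / 4 = 3.50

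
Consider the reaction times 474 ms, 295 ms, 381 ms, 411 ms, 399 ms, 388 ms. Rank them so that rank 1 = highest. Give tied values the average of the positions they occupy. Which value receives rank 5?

381

Sorted (descending): 474, 411, 399, 388, 381, 295
No ties — each value takes its position as its rank.
Rank 5 → value 381.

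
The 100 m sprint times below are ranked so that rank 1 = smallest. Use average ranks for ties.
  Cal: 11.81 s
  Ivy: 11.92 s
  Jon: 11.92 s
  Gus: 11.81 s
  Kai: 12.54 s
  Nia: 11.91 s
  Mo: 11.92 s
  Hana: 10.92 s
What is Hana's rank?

Sorted (ascending): 10.92, 11.81, 11.81, 11.91, 11.92, 11.92, 11.92, 12.54
The 2 values of 11.81 occupy positions 2–3 → average rank (2+3)/2 = 2.5.
The 3 values of 11.92 occupy positions 5–7 → average rank 6.
Hana has value 10.92 s → rank 1.

1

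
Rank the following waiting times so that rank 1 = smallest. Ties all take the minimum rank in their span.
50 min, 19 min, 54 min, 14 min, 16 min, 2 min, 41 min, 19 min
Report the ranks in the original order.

7, 4, 8, 2, 3, 1, 6, 4

Sorted (ascending): 2, 14, 16, 19, 19, 41, 50, 54
The 2 values of 19 occupy positions 4–5 → each gets rank 4.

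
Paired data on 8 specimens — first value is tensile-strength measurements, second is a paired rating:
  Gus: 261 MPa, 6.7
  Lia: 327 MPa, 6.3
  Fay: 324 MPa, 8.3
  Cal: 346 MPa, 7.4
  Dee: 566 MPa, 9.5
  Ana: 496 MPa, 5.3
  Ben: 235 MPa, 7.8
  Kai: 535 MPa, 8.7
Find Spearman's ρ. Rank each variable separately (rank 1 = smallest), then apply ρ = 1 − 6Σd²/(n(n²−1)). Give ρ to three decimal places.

Ranks of variable 1: 2, 4, 3, 5, 8, 6, 1, 7
Ranks of variable 2: 3, 2, 6, 4, 8, 1, 5, 7
d = r₁ − r₂: -1, 2, -3, 1, 0, 5, -4, 0
d²: 1, 4, 9, 1, 0, 25, 16, 0; Σd² = 56
ρ = 1 − 6·56/(8·63) = 1 − 336/504 = 0.333

0.333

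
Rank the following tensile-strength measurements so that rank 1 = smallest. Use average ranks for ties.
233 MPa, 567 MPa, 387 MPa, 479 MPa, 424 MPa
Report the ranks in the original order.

1, 5, 2, 4, 3

Sorted (ascending): 233, 387, 424, 479, 567
No ties — each value takes its position as its rank.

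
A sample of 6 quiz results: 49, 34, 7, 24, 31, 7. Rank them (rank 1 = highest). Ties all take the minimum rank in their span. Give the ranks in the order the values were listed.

1, 2, 5, 4, 3, 5

Sorted (descending): 49, 34, 31, 24, 7, 7
The 2 values of 7 occupy positions 5–6 → each gets rank 5.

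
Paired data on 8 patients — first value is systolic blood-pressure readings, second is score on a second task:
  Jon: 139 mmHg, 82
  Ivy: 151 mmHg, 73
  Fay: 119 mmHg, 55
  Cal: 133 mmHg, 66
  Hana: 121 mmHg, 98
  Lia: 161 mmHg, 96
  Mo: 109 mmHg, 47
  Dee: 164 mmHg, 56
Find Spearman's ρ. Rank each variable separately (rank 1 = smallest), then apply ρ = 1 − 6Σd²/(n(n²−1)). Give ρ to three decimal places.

Ranks of variable 1: 5, 6, 2, 4, 3, 7, 1, 8
Ranks of variable 2: 6, 5, 2, 4, 8, 7, 1, 3
d = r₁ − r₂: -1, 1, 0, 0, -5, 0, 0, 5
d²: 1, 1, 0, 0, 25, 0, 0, 25; Σd² = 52
ρ = 1 − 6·52/(8·63) = 1 − 312/504 = 0.381

0.381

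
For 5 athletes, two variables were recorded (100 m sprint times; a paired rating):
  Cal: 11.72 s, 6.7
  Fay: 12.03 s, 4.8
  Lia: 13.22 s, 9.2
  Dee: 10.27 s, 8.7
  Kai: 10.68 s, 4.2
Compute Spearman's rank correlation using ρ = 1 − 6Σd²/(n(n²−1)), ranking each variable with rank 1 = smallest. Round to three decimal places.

Ranks of variable 1: 3, 4, 5, 1, 2
Ranks of variable 2: 3, 2, 5, 4, 1
d = r₁ − r₂: 0, 2, 0, -3, 1
d²: 0, 4, 0, 9, 1; Σd² = 14
ρ = 1 − 6·14/(5·24) = 1 − 84/120 = 0.300

0.300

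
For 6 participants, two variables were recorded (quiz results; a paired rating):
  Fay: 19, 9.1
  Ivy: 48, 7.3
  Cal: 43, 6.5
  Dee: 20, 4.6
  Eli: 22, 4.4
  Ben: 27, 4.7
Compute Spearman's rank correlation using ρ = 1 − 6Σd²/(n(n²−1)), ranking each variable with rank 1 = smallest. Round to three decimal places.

0.086

Ranks of variable 1: 1, 6, 5, 2, 3, 4
Ranks of variable 2: 6, 5, 4, 2, 1, 3
d = r₁ − r₂: -5, 1, 1, 0, 2, 1
d²: 25, 1, 1, 0, 4, 1; Σd² = 32
ρ = 1 − 6·32/(6·35) = 1 − 192/210 = 0.086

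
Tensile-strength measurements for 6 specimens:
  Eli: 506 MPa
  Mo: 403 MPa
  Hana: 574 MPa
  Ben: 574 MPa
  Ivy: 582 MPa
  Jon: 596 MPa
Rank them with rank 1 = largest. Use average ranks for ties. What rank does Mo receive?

Sorted (descending): 596, 582, 574, 574, 506, 403
The 2 values of 574 occupy positions 3–4 → average rank (3+4)/2 = 3.5.
Mo has value 403 MPa → rank 6.

6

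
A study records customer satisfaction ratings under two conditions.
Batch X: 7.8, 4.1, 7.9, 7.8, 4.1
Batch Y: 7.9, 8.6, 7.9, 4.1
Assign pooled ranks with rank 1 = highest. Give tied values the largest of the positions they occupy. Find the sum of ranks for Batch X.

34

Sorted (descending): 8.6, 7.9, 7.9, 7.9, 7.8, 7.8, 4.1, 4.1, 4.1
The 3 values of 7.9 occupy positions 2–4 → each gets rank 4.
The 2 values of 7.8 occupy positions 5–6 → each gets rank 6.
The 3 values of 4.1 occupy positions 7–9 → each gets rank 9.
Batch X values → pooled ranks: 7.8→6, 4.1→9, 7.9→4, 7.8→6, 4.1→9
Rank sum = 6 + 9 + 4 + 6 + 9 = 34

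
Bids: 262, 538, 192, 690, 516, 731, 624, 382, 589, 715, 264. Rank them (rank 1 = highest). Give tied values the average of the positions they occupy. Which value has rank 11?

192

Sorted (descending): 731, 715, 690, 624, 589, 538, 516, 382, 264, 262, 192
No ties — each value takes its position as its rank.
Rank 11 → value 192.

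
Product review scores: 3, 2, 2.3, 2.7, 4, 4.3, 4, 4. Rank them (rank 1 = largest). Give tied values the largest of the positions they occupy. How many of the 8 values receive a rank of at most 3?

Sorted (descending): 4.3, 4, 4, 4, 3, 2.7, 2.3, 2
The 3 values of 4 occupy positions 2–4 → each gets rank 4.
Ranks ≤ 3: {1} → 1 value.

1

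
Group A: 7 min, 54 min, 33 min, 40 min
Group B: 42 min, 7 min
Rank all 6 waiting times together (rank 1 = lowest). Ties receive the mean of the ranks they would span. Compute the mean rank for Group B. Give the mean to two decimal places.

Sorted (ascending): 7, 7, 33, 40, 42, 54
The 2 values of 7 occupy positions 1–2 → average rank (1+2)/2 = 1.5.
Group B values → pooled ranks: 42→5, 7→1.5
Mean rank = (5 + 1.5) / 2 = 3.25

3.25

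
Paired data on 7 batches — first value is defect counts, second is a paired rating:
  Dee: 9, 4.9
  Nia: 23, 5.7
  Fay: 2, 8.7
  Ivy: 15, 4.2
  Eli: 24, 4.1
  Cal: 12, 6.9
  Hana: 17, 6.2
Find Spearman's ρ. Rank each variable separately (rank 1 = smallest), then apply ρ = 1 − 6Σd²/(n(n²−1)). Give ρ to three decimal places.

-0.607

Ranks of variable 1: 2, 6, 1, 4, 7, 3, 5
Ranks of variable 2: 3, 4, 7, 2, 1, 6, 5
d = r₁ − r₂: -1, 2, -6, 2, 6, -3, 0
d²: 1, 4, 36, 4, 36, 9, 0; Σd² = 90
ρ = 1 − 6·90/(7·48) = 1 − 540/336 = -0.607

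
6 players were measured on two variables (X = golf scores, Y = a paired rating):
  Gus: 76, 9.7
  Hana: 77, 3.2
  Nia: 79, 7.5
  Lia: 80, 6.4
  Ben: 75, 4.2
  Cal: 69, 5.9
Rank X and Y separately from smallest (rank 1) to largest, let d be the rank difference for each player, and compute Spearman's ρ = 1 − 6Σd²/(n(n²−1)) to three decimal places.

0.257

Ranks of variable 1: 3, 4, 5, 6, 2, 1
Ranks of variable 2: 6, 1, 5, 4, 2, 3
d = r₁ − r₂: -3, 3, 0, 2, 0, -2
d²: 9, 9, 0, 4, 0, 4; Σd² = 26
ρ = 1 − 6·26/(6·35) = 1 − 156/210 = 0.257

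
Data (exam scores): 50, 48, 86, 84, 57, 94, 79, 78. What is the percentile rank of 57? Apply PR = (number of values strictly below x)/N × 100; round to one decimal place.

25.0

N = 8.
Strictly below 57: 2. Equal to 57: 1.
PR = 2/8 × 100 = 25.0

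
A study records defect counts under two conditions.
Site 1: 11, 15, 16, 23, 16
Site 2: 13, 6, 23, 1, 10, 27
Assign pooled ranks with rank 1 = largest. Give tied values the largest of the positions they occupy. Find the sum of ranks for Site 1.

Sorted (descending): 27, 23, 23, 16, 16, 15, 13, 11, 10, 6, 1
The 2 values of 23 occupy positions 2–3 → each gets rank 3.
The 2 values of 16 occupy positions 4–5 → each gets rank 5.
Site 1 values → pooled ranks: 11→8, 15→6, 16→5, 23→3, 16→5
Rank sum = 8 + 6 + 5 + 3 + 5 = 27

27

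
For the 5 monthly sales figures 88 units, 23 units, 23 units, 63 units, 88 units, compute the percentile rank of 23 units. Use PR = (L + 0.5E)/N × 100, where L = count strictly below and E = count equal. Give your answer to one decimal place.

N = 5.
Strictly below 23: 0. Equal to 23: 2.
PR = (0 + 0.5·2)/5 × 100 = 20.0

20.0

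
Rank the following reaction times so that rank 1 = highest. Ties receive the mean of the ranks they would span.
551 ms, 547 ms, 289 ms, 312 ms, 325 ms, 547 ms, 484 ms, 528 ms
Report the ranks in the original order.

1, 2.5, 8, 7, 6, 2.5, 5, 4

Sorted (descending): 551, 547, 547, 528, 484, 325, 312, 289
The 2 values of 547 occupy positions 2–3 → average rank (2+3)/2 = 2.5.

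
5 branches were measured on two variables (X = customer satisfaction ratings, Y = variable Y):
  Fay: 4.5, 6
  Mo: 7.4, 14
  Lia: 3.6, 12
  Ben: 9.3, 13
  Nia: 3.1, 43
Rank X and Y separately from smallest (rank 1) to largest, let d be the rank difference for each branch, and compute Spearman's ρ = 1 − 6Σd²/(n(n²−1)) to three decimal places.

Ranks of variable 1: 3, 4, 2, 5, 1
Ranks of variable 2: 1, 4, 2, 3, 5
d = r₁ − r₂: 2, 0, 0, 2, -4
d²: 4, 0, 0, 4, 16; Σd² = 24
ρ = 1 − 6·24/(5·24) = 1 − 144/120 = -0.200

-0.200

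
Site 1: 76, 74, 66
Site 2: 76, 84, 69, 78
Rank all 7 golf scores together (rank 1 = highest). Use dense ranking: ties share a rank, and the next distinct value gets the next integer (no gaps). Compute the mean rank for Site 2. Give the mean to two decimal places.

Sorted (descending): 84, 78, 76, 76, 74, 69, 66
The 2 values of 76 share dense rank 3.
Remaining distinct values take the next consecutive integers.
Site 2 values → pooled ranks: 76→3, 84→1, 69→5, 78→2
Mean rank = (3 + 1 + 5 + 2) / 4 = 2.75

2.75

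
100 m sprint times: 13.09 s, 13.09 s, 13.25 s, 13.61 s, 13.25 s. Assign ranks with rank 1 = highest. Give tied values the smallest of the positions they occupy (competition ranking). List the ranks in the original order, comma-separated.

Sorted (descending): 13.61, 13.25, 13.25, 13.09, 13.09
The 2 values of 13.25 occupy positions 2–3 → each gets rank 2.
The 2 values of 13.09 occupy positions 4–5 → each gets rank 4.

4, 4, 2, 1, 2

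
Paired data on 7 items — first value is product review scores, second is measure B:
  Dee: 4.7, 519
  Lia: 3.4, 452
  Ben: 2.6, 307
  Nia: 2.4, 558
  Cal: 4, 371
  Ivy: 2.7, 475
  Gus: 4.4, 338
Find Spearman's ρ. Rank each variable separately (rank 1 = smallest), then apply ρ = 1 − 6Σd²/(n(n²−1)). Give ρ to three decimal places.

Ranks of variable 1: 7, 4, 2, 1, 5, 3, 6
Ranks of variable 2: 6, 4, 1, 7, 3, 5, 2
d = r₁ − r₂: 1, 0, 1, -6, 2, -2, 4
d²: 1, 0, 1, 36, 4, 4, 16; Σd² = 62
ρ = 1 − 6·62/(7·48) = 1 − 372/336 = -0.107

-0.107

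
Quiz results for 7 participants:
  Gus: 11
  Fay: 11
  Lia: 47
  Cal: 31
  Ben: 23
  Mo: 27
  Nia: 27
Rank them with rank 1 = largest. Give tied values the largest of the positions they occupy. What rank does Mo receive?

Sorted (descending): 47, 31, 27, 27, 23, 11, 11
The 2 values of 27 occupy positions 3–4 → each gets rank 4.
The 2 values of 11 occupy positions 6–7 → each gets rank 7.
Mo has value 27 → rank 4.

4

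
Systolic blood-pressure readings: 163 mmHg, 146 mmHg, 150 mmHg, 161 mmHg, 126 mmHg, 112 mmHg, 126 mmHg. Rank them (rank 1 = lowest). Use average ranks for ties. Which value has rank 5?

Sorted (ascending): 112, 126, 126, 146, 150, 161, 163
The 2 values of 126 occupy positions 2–3 → average rank (2+3)/2 = 2.5.
Rank 5 → value 150.

150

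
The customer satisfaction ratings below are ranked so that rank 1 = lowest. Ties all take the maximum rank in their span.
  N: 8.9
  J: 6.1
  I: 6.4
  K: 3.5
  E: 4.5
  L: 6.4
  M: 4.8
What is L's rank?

Sorted (ascending): 3.5, 4.5, 4.8, 6.1, 6.4, 6.4, 8.9
The 2 values of 6.4 occupy positions 5–6 → each gets rank 6.
L has value 6.4 → rank 6.

6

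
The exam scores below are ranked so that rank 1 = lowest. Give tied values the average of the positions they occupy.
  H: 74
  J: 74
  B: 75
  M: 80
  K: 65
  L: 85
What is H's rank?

Sorted (ascending): 65, 74, 74, 75, 80, 85
The 2 values of 74 occupy positions 2–3 → average rank (2+3)/2 = 2.5.
H has value 74 → rank 2.5.

2.5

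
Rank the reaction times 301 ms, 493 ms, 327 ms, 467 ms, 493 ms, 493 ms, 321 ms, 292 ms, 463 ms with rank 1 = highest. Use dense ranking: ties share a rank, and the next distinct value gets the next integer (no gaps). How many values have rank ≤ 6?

Sorted (descending): 493, 493, 493, 467, 463, 327, 321, 301, 292
The 3 values of 493 share dense rank 1.
Remaining distinct values take the next consecutive integers.
Ranks ≤ 6: {1, 1, 1, 2, 3, 4, 5, 6} → 8 values.

8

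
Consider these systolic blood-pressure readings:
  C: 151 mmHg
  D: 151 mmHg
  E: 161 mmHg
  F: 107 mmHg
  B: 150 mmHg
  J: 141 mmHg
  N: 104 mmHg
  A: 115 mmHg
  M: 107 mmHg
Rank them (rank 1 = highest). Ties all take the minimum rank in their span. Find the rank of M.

7

Sorted (descending): 161, 151, 151, 150, 141, 115, 107, 107, 104
The 2 values of 151 occupy positions 2–3 → each gets rank 2.
The 2 values of 107 occupy positions 7–8 → each gets rank 7.
M has value 107 mmHg → rank 7.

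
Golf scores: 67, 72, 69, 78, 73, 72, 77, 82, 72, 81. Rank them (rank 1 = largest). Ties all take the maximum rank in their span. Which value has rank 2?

Sorted (descending): 82, 81, 78, 77, 73, 72, 72, 72, 69, 67
The 3 values of 72 occupy positions 6–8 → each gets rank 8.
Rank 2 → value 81.

81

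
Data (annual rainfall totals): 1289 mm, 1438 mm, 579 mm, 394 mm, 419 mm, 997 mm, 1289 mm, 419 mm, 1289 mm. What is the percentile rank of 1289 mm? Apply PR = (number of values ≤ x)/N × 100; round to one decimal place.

N = 9.
Strictly below 1289: 5. Equal to 1289: 3.
PR = 8/9 × 100 = 88.9

88.9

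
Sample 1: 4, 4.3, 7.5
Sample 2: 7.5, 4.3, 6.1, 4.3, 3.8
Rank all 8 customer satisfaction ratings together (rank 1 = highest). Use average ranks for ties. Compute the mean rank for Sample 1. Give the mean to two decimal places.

Sorted (descending): 7.5, 7.5, 6.1, 4.3, 4.3, 4.3, 4, 3.8
The 2 values of 7.5 occupy positions 1–2 → average rank (1+2)/2 = 1.5.
The 3 values of 4.3 occupy positions 4–6 → average rank 5.
Sample 1 values → pooled ranks: 4→7, 4.3→5, 7.5→1.5
Mean rank = (7 + 5 + 1.5) / 3 = 4.50

4.50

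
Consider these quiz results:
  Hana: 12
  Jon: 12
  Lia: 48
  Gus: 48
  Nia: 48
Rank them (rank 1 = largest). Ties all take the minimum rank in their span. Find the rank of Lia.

1

Sorted (descending): 48, 48, 48, 12, 12
The 3 values of 48 occupy positions 1–3 → each gets rank 1.
The 2 values of 12 occupy positions 4–5 → each gets rank 4.
Lia has value 48 → rank 1.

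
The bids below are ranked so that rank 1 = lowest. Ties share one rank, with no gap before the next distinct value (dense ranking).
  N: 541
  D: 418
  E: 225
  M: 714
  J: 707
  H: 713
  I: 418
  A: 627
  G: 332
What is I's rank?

3

Sorted (ascending): 225, 332, 418, 418, 541, 627, 707, 713, 714
The 2 values of 418 share dense rank 3.
Remaining distinct values take the next consecutive integers.
I has value 418 → rank 3.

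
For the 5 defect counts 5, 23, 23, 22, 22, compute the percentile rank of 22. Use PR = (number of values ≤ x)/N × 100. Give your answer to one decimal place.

N = 5.
Strictly below 22: 1. Equal to 22: 2.
PR = 3/5 × 100 = 60.0

60.0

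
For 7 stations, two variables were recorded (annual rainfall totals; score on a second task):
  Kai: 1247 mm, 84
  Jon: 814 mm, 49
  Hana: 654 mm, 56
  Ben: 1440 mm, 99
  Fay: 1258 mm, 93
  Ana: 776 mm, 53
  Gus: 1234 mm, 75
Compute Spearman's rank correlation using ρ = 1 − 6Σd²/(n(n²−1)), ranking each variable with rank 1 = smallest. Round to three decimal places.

Ranks of variable 1: 5, 3, 1, 7, 6, 2, 4
Ranks of variable 2: 5, 1, 3, 7, 6, 2, 4
d = r₁ − r₂: 0, 2, -2, 0, 0, 0, 0
d²: 0, 4, 4, 0, 0, 0, 0; Σd² = 8
ρ = 1 − 6·8/(7·48) = 1 − 48/336 = 0.857

0.857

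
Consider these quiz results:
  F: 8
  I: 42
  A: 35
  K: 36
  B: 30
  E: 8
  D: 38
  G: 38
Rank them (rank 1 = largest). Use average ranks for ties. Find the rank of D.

2.5

Sorted (descending): 42, 38, 38, 36, 35, 30, 8, 8
The 2 values of 38 occupy positions 2–3 → average rank (2+3)/2 = 2.5.
The 2 values of 8 occupy positions 7–8 → average rank (7+8)/2 = 7.5.
D has value 38 → rank 2.5.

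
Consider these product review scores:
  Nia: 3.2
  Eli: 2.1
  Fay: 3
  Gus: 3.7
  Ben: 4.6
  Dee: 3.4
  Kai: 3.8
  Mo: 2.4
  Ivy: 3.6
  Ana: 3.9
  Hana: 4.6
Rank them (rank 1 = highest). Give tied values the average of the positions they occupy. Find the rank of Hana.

1.5

Sorted (descending): 4.6, 4.6, 3.9, 3.8, 3.7, 3.6, 3.4, 3.2, 3, 2.4, 2.1
The 2 values of 4.6 occupy positions 1–2 → average rank (1+2)/2 = 1.5.
Hana has value 4.6 → rank 1.5.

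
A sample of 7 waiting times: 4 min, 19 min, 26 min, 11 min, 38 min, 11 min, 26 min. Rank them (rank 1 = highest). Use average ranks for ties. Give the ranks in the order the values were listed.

Sorted (descending): 38, 26, 26, 19, 11, 11, 4
The 2 values of 26 occupy positions 2–3 → average rank (2+3)/2 = 2.5.
The 2 values of 11 occupy positions 5–6 → average rank (5+6)/2 = 5.5.

7, 4, 2.5, 5.5, 1, 5.5, 2.5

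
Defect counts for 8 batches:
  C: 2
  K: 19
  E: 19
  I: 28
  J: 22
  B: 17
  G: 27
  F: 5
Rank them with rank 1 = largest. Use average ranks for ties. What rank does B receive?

6

Sorted (descending): 28, 27, 22, 19, 19, 17, 5, 2
The 2 values of 19 occupy positions 4–5 → average rank (4+5)/2 = 4.5.
B has value 17 → rank 6.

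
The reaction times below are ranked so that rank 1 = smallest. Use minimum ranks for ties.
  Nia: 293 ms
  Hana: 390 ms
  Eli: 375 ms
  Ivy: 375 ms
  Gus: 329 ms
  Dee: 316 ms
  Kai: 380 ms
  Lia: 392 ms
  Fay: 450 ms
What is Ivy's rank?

Sorted (ascending): 293, 316, 329, 375, 375, 380, 390, 392, 450
The 2 values of 375 occupy positions 4–5 → each gets rank 4.
Ivy has value 375 ms → rank 4.

4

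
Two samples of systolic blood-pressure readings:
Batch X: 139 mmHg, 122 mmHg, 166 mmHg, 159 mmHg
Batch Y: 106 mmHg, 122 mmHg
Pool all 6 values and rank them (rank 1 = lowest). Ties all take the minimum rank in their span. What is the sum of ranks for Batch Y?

Sorted (ascending): 106, 122, 122, 139, 159, 166
The 2 values of 122 occupy positions 2–3 → each gets rank 2.
Batch Y values → pooled ranks: 106→1, 122→2
Rank sum = 1 + 2 = 3

3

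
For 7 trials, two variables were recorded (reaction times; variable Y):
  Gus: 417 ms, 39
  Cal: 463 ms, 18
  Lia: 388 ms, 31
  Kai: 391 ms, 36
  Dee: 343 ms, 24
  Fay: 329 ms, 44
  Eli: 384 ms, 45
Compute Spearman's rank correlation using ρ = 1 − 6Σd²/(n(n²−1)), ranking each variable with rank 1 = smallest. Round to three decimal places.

-0.429

Ranks of variable 1: 6, 7, 4, 5, 2, 1, 3
Ranks of variable 2: 5, 1, 3, 4, 2, 6, 7
d = r₁ − r₂: 1, 6, 1, 1, 0, -5, -4
d²: 1, 36, 1, 1, 0, 25, 16; Σd² = 80
ρ = 1 − 6·80/(7·48) = 1 − 480/336 = -0.429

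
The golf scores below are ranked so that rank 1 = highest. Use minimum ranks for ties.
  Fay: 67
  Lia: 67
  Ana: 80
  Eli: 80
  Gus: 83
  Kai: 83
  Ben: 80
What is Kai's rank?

Sorted (descending): 83, 83, 80, 80, 80, 67, 67
The 2 values of 83 occupy positions 1–2 → each gets rank 1.
The 3 values of 80 occupy positions 3–5 → each gets rank 3.
The 2 values of 67 occupy positions 6–7 → each gets rank 6.
Kai has value 83 → rank 1.

1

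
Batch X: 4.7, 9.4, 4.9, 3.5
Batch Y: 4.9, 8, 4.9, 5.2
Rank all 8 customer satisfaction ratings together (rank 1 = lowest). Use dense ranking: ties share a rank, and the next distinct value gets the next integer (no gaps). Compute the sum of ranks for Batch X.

Sorted (ascending): 3.5, 4.7, 4.9, 4.9, 4.9, 5.2, 8, 9.4
The 3 values of 4.9 share dense rank 3.
Remaining distinct values take the next consecutive integers.
Batch X values → pooled ranks: 4.7→2, 9.4→6, 4.9→3, 3.5→1
Rank sum = 2 + 6 + 3 + 1 = 12

12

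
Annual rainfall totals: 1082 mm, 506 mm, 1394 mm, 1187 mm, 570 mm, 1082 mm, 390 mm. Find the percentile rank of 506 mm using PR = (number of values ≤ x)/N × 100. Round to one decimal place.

28.6

N = 7.
Strictly below 506: 1. Equal to 506: 1.
PR = 2/7 × 100 = 28.6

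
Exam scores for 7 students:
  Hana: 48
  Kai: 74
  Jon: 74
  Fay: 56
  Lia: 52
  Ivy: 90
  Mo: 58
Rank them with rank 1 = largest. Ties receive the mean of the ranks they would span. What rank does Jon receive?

Sorted (descending): 90, 74, 74, 58, 56, 52, 48
The 2 values of 74 occupy positions 2–3 → average rank (2+3)/2 = 2.5.
Jon has value 74 → rank 2.5.

2.5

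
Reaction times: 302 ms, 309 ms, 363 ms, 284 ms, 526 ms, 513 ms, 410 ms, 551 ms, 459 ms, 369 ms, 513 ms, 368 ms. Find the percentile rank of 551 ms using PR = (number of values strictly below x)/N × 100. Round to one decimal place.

N = 12.
Strictly below 551: 11. Equal to 551: 1.
PR = 11/12 × 100 = 91.7

91.7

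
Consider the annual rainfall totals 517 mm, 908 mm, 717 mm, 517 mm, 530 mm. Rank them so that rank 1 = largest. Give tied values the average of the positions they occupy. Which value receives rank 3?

530

Sorted (descending): 908, 717, 530, 517, 517
The 2 values of 517 occupy positions 4–5 → average rank (4+5)/2 = 4.5.
Rank 3 → value 530.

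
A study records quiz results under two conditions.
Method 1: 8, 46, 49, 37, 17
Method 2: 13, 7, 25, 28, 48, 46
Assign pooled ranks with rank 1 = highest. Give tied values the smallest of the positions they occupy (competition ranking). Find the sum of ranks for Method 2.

Sorted (descending): 49, 48, 46, 46, 37, 28, 25, 17, 13, 8, 7
The 2 values of 46 occupy positions 3–4 → each gets rank 3.
Method 2 values → pooled ranks: 13→9, 7→11, 25→7, 28→6, 48→2, 46→3
Rank sum = 9 + 11 + 7 + 6 + 2 + 3 = 38

38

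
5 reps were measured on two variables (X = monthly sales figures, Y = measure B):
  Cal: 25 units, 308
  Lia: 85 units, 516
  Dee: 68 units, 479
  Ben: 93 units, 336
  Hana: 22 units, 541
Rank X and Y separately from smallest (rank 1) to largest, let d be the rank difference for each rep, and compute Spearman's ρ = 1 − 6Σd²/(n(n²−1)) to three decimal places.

-0.300

Ranks of variable 1: 2, 4, 3, 5, 1
Ranks of variable 2: 1, 4, 3, 2, 5
d = r₁ − r₂: 1, 0, 0, 3, -4
d²: 1, 0, 0, 9, 16; Σd² = 26
ρ = 1 − 6·26/(5·24) = 1 − 156/120 = -0.300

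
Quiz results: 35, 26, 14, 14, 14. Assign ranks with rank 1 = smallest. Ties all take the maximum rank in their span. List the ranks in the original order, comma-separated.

Sorted (ascending): 14, 14, 14, 26, 35
The 3 values of 14 occupy positions 1–3 → each gets rank 3.

5, 4, 3, 3, 3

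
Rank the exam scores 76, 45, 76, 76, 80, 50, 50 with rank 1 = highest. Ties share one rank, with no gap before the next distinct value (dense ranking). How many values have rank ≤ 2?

Sorted (descending): 80, 76, 76, 76, 50, 50, 45
The 3 values of 76 share dense rank 2.
The 2 values of 50 share dense rank 3.
Remaining distinct values take the next consecutive integers.
Ranks ≤ 2: {1, 2, 2, 2} → 4 values.

4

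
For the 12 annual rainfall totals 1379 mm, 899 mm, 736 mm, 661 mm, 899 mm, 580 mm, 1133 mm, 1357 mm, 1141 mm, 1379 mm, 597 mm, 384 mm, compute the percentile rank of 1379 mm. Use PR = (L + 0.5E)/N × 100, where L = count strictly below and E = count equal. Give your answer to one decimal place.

91.7

N = 12.
Strictly below 1379: 10. Equal to 1379: 2.
PR = (10 + 0.5·2)/12 × 100 = 91.7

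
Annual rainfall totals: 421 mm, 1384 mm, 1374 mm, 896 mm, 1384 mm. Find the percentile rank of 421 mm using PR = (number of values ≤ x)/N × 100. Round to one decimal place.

20.0

N = 5.
Strictly below 421: 0. Equal to 421: 1.
PR = 1/5 × 100 = 20.0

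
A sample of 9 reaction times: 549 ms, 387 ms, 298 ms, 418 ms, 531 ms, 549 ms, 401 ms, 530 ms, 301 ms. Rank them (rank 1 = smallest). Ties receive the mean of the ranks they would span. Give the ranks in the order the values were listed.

8.5, 3, 1, 5, 7, 8.5, 4, 6, 2

Sorted (ascending): 298, 301, 387, 401, 418, 530, 531, 549, 549
The 2 values of 549 occupy positions 8–9 → average rank (8+9)/2 = 8.5.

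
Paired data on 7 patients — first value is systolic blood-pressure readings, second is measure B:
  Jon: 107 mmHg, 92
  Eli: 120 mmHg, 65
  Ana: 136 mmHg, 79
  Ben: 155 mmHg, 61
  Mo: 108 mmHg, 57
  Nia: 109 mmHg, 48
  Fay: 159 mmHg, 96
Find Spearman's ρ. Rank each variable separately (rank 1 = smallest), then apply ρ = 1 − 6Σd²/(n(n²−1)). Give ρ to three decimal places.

0.321

Ranks of variable 1: 1, 4, 5, 6, 2, 3, 7
Ranks of variable 2: 6, 4, 5, 3, 2, 1, 7
d = r₁ − r₂: -5, 0, 0, 3, 0, 2, 0
d²: 25, 0, 0, 9, 0, 4, 0; Σd² = 38
ρ = 1 − 6·38/(7·48) = 1 − 228/336 = 0.321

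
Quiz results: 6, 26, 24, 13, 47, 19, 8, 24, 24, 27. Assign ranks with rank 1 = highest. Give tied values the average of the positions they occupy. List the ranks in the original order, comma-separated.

10, 3, 5, 8, 1, 7, 9, 5, 5, 2

Sorted (descending): 47, 27, 26, 24, 24, 24, 19, 13, 8, 6
The 3 values of 24 occupy positions 4–6 → average rank 5.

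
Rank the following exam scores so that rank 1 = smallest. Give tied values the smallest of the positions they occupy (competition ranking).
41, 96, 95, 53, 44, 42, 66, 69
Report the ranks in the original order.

Sorted (ascending): 41, 42, 44, 53, 66, 69, 95, 96
No ties — each value takes its position as its rank.

1, 8, 7, 4, 3, 2, 5, 6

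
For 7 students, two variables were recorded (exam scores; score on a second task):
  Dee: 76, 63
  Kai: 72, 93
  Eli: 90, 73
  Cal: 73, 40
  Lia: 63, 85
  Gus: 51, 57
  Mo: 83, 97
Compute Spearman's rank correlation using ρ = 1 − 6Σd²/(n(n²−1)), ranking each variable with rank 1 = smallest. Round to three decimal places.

0.250

Ranks of variable 1: 5, 3, 7, 4, 2, 1, 6
Ranks of variable 2: 3, 6, 4, 1, 5, 2, 7
d = r₁ − r₂: 2, -3, 3, 3, -3, -1, -1
d²: 4, 9, 9, 9, 9, 1, 1; Σd² = 42
ρ = 1 − 6·42/(7·48) = 1 − 252/336 = 0.250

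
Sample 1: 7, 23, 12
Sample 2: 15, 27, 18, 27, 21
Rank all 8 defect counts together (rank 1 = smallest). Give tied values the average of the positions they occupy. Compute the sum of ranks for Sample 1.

9

Sorted (ascending): 7, 12, 15, 18, 21, 23, 27, 27
The 2 values of 27 occupy positions 7–8 → average rank (7+8)/2 = 7.5.
Sample 1 values → pooled ranks: 7→1, 23→6, 12→2
Rank sum = 1 + 6 + 2 = 9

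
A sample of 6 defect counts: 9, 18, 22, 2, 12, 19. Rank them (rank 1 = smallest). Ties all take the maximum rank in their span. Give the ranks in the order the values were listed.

2, 4, 6, 1, 3, 5

Sorted (ascending): 2, 9, 12, 18, 19, 22
No ties — each value takes its position as its rank.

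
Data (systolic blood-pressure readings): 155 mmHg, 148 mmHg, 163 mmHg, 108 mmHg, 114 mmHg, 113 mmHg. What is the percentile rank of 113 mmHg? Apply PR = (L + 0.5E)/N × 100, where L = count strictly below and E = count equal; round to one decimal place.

25.0

N = 6.
Strictly below 113: 1. Equal to 113: 1.
PR = (1 + 0.5·1)/6 × 100 = 25.0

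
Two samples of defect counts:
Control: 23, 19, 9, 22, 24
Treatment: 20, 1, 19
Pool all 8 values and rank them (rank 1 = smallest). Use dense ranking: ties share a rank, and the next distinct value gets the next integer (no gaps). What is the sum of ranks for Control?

Sorted (ascending): 1, 9, 19, 19, 20, 22, 23, 24
The 2 values of 19 share dense rank 3.
Remaining distinct values take the next consecutive integers.
Control values → pooled ranks: 23→6, 19→3, 9→2, 22→5, 24→7
Rank sum = 6 + 3 + 2 + 5 + 7 = 23

23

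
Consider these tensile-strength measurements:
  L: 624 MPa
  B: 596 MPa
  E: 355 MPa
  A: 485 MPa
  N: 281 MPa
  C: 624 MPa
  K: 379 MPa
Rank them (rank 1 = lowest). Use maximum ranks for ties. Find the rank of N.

Sorted (ascending): 281, 355, 379, 485, 596, 624, 624
The 2 values of 624 occupy positions 6–7 → each gets rank 7.
N has value 281 MPa → rank 1.

1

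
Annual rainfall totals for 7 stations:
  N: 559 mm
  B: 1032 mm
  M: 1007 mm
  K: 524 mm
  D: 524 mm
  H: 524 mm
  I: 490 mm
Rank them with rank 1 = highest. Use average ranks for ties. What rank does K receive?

5

Sorted (descending): 1032, 1007, 559, 524, 524, 524, 490
The 3 values of 524 occupy positions 4–6 → average rank 5.
K has value 524 mm → rank 5.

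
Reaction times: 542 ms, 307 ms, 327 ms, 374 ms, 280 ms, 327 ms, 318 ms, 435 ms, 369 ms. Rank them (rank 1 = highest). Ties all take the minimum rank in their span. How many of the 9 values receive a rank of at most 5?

6

Sorted (descending): 542, 435, 374, 369, 327, 327, 318, 307, 280
The 2 values of 327 occupy positions 5–6 → each gets rank 5.
Ranks ≤ 5: {1, 2, 3, 4, 5, 5} → 6 values.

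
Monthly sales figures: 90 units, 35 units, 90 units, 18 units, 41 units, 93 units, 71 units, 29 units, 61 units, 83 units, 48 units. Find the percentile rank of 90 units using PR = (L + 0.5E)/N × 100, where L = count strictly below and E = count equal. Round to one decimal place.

81.8

N = 11.
Strictly below 90: 8. Equal to 90: 2.
PR = (8 + 0.5·2)/11 × 100 = 81.8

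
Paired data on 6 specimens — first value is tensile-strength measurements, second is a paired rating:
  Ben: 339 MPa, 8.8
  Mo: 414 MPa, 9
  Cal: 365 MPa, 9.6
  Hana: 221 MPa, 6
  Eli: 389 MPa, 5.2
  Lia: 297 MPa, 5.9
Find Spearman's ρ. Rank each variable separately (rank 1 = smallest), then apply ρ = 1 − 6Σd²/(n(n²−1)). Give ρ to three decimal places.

0.257

Ranks of variable 1: 3, 6, 4, 1, 5, 2
Ranks of variable 2: 4, 5, 6, 3, 1, 2
d = r₁ − r₂: -1, 1, -2, -2, 4, 0
d²: 1, 1, 4, 4, 16, 0; Σd² = 26
ρ = 1 − 6·26/(6·35) = 1 − 156/210 = 0.257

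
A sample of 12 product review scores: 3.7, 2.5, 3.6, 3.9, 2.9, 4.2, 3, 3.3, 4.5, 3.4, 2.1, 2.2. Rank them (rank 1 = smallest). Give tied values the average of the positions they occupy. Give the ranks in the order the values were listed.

Sorted (ascending): 2.1, 2.2, 2.5, 2.9, 3, 3.3, 3.4, 3.6, 3.7, 3.9, 4.2, 4.5
No ties — each value takes its position as its rank.

9, 3, 8, 10, 4, 11, 5, 6, 12, 7, 1, 2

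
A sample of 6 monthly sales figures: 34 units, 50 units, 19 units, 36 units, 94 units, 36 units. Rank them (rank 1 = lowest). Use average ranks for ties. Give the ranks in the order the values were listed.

2, 5, 1, 3.5, 6, 3.5

Sorted (ascending): 19, 34, 36, 36, 50, 94
The 2 values of 36 occupy positions 3–4 → average rank (3+4)/2 = 3.5.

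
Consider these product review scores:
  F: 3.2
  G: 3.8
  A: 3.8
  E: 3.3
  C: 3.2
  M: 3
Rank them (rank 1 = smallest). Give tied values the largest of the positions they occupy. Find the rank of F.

Sorted (ascending): 3, 3.2, 3.2, 3.3, 3.8, 3.8
The 2 values of 3.2 occupy positions 2–3 → each gets rank 3.
The 2 values of 3.8 occupy positions 5–6 → each gets rank 6.
F has value 3.2 → rank 3.

3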